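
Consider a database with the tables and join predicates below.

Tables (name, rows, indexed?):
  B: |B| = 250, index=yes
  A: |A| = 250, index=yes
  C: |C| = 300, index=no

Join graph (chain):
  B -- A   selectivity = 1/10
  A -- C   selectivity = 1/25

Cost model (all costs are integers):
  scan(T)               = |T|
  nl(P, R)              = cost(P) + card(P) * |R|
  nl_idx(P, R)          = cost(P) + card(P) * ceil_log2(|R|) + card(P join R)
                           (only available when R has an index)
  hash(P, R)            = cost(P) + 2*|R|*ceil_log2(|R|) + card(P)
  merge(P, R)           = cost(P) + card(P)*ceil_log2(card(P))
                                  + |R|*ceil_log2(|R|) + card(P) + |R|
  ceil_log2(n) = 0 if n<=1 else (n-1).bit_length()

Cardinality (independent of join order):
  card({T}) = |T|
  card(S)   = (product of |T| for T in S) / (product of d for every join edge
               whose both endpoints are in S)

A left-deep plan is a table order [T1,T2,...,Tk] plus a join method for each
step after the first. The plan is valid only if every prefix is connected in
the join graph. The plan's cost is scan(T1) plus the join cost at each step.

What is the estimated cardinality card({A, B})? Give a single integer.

6250

Tables in S: A(250), B(250)
Edges inside S: B-A(d=10)
numerator = 250 * 250 = 62500
denominator = 10 = 10
card(S) = 62500 / 10 = 6250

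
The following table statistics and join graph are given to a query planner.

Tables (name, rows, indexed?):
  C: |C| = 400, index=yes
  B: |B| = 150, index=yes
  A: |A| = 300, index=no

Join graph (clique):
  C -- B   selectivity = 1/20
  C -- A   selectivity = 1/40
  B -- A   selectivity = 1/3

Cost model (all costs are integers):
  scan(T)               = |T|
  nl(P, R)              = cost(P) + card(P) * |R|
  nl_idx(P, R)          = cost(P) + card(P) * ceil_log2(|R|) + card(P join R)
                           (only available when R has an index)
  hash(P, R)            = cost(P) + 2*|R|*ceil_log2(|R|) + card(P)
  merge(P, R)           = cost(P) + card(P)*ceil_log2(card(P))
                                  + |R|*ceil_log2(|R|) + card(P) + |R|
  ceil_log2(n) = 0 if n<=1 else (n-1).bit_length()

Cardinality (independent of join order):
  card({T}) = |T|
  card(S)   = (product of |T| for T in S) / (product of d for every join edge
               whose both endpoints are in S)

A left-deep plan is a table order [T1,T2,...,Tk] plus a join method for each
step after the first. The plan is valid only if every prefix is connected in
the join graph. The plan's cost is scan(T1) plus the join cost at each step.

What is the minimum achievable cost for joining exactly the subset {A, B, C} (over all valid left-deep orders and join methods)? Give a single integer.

Selinger DP over subsets of {A,B,C}:
  {C}: scan cost=400, card=400
  {B}: scan cost=150, card=150
  {A}: scan cost=300, card=300
  {BC}: card=3000; try (B,hash)→3200, (C,nl_idx)→4500, (C,merge)→5500, (B,merge)→5750, (B,nl_idx)→6600, (C,hash)→7500 …(+2); best=3200 via (B,hash)
  {AC}: card=3000; try (C,nl_idx)→6000, (A,hash)→6200, (C,merge)→7300, (A,merge)→7400, (C,hash)→7800, (C,nl)→120300 …(+1); best=6000 via (C,nl_idx)
  {AB}: card=15000; try (B,hash)→3000, (A,merge)→4500, (B,merge)→4650, (A,hash)→5700, (B,nl_idx)→17700, (A,nl)→45150 …(+1); best=3000 via (B,hash)
  {ABC}: card=7500; try (B,hash)→11400, (A,hash)→11600, (C,hash)→25200, (B,nl_idx)→37500, (A,merge)→45200, (B,merge)→46350 …(+5); best=11400 via (B,hash)

11400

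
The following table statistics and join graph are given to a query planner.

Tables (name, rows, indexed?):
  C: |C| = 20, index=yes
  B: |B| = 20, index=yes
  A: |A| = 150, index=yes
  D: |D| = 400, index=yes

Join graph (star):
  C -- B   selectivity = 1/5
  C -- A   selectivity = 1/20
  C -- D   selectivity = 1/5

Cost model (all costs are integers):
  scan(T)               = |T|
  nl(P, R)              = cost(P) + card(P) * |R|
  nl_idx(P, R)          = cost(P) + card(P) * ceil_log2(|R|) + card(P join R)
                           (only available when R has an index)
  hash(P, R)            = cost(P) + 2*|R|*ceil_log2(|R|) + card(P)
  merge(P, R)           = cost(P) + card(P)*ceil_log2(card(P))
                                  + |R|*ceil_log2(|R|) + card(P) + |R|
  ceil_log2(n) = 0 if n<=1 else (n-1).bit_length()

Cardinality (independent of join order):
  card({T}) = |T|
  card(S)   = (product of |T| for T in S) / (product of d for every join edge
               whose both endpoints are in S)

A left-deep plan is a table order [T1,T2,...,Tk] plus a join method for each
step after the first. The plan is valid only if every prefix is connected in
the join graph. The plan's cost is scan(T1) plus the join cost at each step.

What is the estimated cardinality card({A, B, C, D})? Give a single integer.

48000

Tables in S: A(150), B(20), C(20), D(400)
Edges inside S: C-B(d=5), C-A(d=20), C-D(d=5)
numerator = 150 * 20 * 20 * 400 = 24000000
denominator = 5 * 20 * 5 = 500
card(S) = 24000000 / 500 = 48000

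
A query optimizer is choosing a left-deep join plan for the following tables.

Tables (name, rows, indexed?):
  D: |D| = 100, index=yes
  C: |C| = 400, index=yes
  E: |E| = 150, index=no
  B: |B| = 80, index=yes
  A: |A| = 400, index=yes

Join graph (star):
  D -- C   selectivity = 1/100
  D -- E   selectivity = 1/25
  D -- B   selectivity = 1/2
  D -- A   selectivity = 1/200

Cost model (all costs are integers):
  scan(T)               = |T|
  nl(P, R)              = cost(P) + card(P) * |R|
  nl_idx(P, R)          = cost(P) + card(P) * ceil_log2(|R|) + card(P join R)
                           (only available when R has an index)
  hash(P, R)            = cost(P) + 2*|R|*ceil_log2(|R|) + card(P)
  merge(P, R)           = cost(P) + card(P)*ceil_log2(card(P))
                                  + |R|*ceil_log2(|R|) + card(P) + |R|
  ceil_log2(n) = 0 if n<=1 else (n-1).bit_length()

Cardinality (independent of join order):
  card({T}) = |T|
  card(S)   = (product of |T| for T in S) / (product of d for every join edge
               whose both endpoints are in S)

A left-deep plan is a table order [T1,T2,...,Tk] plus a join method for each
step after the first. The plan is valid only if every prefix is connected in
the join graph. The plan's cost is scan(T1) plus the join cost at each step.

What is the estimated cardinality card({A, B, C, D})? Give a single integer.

Tables in S: A(400), B(80), C(400), D(100)
Edges inside S: D-C(d=100), D-B(d=2), D-A(d=200)
numerator = 400 * 80 * 400 * 100 = 1280000000
denominator = 100 * 2 * 200 = 40000
card(S) = 1280000000 / 40000 = 32000

32000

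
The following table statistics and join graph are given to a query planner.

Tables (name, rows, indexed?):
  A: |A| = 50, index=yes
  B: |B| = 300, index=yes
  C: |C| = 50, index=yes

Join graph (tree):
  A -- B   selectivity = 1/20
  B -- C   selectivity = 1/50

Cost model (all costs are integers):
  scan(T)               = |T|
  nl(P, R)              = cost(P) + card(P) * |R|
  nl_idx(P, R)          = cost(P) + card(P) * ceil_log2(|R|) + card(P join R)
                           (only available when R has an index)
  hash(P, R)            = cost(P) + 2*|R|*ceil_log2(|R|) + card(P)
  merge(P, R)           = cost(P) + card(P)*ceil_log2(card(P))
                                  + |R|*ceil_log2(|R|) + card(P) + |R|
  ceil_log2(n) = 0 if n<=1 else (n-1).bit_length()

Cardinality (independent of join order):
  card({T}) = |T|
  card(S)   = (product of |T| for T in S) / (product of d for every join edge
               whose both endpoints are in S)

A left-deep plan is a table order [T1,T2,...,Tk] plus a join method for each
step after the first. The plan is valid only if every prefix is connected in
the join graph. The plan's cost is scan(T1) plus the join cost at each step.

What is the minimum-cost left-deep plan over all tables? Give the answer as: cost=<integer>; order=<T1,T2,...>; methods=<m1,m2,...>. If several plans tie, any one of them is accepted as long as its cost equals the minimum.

Selinger DP (subsets sized 1..n):
  {A}: scan cost=50, card=50
  {B}: scan cost=300, card=300
  {C}: scan cost=50, card=50
  {AB}: card=750; try (A,hash)→1200, (B,nl_idx)→1250, (A,nl_idx)→2850, (B,merge)→3400, (A,merge)→3650, (B,hash)→5500 …(+2); best=1200 via (A,hash)
  {BC}: card=300; try (B,nl_idx)→800, (C,hash)→1200, (C,nl_idx)→2400, (B,merge)→3400, (C,merge)→3650, (B,hash)→5500 …(+2); best=800 via (B,nl_idx)
  {ABC}: card=750; try (A,hash)→1700, (C,hash)→2550, (A,nl_idx)→3350, (A,merge)→4150, (C,nl_idx)→6450, (C,merge)→9800 …(+2); best=1700 via (A,hash)

cost=1700; order=C,B,A; methods=nl_idx,hash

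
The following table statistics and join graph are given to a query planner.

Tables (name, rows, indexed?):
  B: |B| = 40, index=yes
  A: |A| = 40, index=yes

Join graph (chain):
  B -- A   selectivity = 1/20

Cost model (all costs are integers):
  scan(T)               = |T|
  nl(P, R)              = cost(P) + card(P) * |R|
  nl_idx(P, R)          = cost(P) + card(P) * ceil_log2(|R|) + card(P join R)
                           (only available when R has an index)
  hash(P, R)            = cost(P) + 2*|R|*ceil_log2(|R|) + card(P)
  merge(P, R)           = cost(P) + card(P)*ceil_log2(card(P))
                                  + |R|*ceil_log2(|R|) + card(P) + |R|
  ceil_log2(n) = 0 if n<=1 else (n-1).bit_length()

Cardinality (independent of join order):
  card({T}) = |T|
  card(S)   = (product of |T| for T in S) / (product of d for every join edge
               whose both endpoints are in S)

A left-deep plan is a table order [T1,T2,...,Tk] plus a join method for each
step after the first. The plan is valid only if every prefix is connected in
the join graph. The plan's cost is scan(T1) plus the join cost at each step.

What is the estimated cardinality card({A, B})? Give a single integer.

Tables in S: A(40), B(40)
Edges inside S: B-A(d=20)
numerator = 40 * 40 = 1600
denominator = 20 = 20
card(S) = 1600 / 20 = 80

80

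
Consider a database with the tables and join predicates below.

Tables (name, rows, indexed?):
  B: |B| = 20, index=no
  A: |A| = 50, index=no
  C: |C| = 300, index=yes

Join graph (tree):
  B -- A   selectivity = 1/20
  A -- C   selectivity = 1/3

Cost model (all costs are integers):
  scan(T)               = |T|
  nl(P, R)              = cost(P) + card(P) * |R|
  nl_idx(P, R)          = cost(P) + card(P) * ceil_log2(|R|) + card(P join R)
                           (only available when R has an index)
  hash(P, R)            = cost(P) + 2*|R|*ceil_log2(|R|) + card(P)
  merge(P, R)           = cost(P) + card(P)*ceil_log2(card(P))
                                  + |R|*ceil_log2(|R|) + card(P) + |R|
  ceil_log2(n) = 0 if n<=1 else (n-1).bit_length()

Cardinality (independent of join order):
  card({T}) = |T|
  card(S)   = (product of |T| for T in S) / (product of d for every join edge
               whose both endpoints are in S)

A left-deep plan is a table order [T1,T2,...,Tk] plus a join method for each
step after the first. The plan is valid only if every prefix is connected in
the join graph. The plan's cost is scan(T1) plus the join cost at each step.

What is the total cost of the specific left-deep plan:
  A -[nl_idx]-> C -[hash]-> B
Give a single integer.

10700

step 1: scan A: cost=50, card=50
step 2: join C via nl_idx
    card(P join C) = 50*300/(3) = 5000
    cost = 50 + 50*9 + 5000 = 5500
step 3: join B via hash
    card(P join B) = 5000*20/(20) = 5000
    cost = 5500 + 2*20*5 + 5000 = 10700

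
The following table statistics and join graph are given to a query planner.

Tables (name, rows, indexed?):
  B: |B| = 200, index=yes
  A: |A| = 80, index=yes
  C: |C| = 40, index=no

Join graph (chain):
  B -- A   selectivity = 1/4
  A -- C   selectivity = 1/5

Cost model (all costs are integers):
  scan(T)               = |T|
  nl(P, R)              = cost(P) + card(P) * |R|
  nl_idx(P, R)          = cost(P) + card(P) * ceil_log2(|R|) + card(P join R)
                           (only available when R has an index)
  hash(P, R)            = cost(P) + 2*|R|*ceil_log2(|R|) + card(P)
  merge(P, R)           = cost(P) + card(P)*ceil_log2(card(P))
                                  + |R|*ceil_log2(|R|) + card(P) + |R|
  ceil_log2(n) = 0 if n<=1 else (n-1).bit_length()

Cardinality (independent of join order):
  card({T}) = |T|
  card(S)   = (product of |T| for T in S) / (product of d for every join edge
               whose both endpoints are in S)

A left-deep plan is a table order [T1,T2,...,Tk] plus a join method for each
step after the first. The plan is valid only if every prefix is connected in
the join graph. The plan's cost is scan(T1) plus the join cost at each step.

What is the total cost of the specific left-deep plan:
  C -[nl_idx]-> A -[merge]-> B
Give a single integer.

9800

step 1: scan C: cost=40, card=40
step 2: join A via nl_idx
    card(P join A) = 40*80/(5) = 640
    cost = 40 + 40*7 + 640 = 960
step 3: join B via merge
    card(P join B) = 640*200/(4) = 32000
    cost = 960 + 640*10 + 200*8 + 640 + 200 = 9800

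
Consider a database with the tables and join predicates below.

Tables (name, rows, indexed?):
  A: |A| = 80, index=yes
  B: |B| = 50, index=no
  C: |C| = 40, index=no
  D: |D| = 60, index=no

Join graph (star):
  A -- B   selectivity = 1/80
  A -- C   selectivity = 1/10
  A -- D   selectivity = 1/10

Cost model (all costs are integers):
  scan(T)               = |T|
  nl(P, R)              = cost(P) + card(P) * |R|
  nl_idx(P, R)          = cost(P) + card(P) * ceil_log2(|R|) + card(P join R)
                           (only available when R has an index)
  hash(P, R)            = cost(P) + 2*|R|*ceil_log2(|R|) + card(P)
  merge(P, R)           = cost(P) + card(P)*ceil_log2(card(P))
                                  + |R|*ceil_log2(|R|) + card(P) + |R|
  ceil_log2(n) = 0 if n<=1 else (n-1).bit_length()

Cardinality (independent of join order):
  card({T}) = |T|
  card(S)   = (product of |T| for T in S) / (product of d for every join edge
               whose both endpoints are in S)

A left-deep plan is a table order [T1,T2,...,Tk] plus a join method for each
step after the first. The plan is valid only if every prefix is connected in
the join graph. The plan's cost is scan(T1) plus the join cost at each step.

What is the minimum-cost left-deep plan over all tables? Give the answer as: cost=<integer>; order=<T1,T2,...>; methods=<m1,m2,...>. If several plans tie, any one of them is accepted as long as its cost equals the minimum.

Selinger DP (subsets sized 1..n):
  {A}: scan cost=80, card=80
  {B}: scan cost=50, card=50
  {C}: scan cost=40, card=40
  {D}: scan cost=60, card=60
  {AB}: card=50; try (A,nl_idx)→450, (B,hash)→760, (A,merge)→1040, (B,merge)→1070, (A,hash)→1220, (A,nl)→4050 …(+1); best=450 via (A,nl_idx)
  {AC}: card=320; try (C,hash)→640, (A,nl_idx)→640, (A,merge)→960, (C,merge)→1000, (A,hash)→1200, (A,nl)→3240 …(+1); best=640 via (C,hash)
  {AD}: card=480; try (D,hash)→880, (A,nl_idx)→960, (A,merge)→1120, (D,merge)→1140, (A,hash)→1240, (A,nl)→4860 …(+1); best=880 via (D,hash)
  {ABC}: card=200; try (C,hash)→980, (C,merge)→1080, (B,hash)→1560, (C,nl)→2450, (B,merge)→4190, (B,nl)→16640; best=980 via (C,hash)
  {ABD}: card=300; try (D,hash)→1220, (D,merge)→1220, (B,hash)→1960, (D,nl)→3450, (B,merge)→6030, (B,nl)→24880; best=1220 via (D,hash)
  {ACD}: card=1920; try (D,hash)→1680, (C,hash)→1840, (D,merge)→4260, (C,merge)→5960, (D,nl)→19840, (C,nl)→20080; best=1680 via (D,hash)
  {ABCD}: card=1200; try (D,hash)→1900, (C,hash)→2000, (D,merge)→3200, (B,hash)→4200, (C,merge)→4500, (D,nl)→12980 …(+3); best=1900 via (D,hash)

cost=1900; order=B,A,C,D; methods=nl_idx,hash,hash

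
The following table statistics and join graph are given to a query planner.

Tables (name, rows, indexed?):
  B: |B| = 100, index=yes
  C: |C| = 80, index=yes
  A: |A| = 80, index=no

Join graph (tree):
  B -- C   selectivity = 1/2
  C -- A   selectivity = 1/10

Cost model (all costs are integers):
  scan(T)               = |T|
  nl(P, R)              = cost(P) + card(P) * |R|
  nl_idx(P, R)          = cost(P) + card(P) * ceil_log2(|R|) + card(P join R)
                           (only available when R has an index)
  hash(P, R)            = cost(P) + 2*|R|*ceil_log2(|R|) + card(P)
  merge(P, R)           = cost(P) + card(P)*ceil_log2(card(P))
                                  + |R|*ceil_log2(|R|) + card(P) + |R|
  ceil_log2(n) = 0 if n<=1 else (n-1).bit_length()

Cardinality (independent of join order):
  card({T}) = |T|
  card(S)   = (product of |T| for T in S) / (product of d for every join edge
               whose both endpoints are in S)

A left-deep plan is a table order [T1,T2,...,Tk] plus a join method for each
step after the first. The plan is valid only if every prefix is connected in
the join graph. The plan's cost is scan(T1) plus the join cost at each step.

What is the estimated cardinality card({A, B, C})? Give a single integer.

32000

Tables in S: A(80), B(100), C(80)
Edges inside S: B-C(d=2), C-A(d=10)
numerator = 80 * 100 * 80 = 640000
denominator = 2 * 10 = 20
card(S) = 640000 / 20 = 32000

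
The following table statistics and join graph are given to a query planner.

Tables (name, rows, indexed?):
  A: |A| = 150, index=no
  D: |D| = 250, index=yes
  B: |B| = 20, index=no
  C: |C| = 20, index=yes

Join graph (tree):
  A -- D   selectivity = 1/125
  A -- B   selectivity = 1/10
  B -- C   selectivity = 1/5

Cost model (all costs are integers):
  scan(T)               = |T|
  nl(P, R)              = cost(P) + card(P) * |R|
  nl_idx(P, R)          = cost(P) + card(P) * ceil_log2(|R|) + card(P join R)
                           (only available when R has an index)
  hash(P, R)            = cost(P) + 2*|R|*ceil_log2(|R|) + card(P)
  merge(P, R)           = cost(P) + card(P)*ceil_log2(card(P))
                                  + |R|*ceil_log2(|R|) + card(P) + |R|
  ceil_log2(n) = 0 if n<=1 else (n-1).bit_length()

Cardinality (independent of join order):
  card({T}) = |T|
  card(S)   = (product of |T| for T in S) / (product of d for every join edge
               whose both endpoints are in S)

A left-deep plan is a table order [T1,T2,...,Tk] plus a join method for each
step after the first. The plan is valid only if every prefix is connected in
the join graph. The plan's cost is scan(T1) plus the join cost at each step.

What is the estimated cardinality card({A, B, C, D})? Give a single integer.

Tables in S: A(150), B(20), C(20), D(250)
Edges inside S: A-D(d=125), A-B(d=10), B-C(d=5)
numerator = 150 * 20 * 20 * 250 = 15000000
denominator = 125 * 10 * 5 = 6250
card(S) = 15000000 / 6250 = 2400

2400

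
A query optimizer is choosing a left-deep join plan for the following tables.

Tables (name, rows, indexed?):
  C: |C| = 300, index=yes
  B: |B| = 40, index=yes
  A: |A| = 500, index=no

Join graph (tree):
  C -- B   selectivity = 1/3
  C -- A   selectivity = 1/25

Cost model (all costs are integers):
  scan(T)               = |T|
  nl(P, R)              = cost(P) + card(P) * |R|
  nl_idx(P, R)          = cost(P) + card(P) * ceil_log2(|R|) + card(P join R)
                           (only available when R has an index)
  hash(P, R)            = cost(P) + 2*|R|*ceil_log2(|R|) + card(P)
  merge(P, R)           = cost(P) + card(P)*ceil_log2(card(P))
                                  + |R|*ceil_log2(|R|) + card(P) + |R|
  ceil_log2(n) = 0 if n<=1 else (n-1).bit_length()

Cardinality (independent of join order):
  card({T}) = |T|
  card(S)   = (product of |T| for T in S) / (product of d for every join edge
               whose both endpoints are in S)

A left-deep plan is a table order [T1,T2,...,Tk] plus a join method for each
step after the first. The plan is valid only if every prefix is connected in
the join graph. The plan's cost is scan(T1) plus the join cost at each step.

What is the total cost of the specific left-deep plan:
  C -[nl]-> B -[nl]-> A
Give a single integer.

2012300

step 1: scan C: cost=300, card=300
step 2: join B via nl
    card(P join B) = 300*40/(3) = 4000
    cost = 300 + 300*40 = 12300
step 3: join A via nl
    card(P join A) = 4000*500/(25) = 80000
    cost = 12300 + 4000*500 = 2012300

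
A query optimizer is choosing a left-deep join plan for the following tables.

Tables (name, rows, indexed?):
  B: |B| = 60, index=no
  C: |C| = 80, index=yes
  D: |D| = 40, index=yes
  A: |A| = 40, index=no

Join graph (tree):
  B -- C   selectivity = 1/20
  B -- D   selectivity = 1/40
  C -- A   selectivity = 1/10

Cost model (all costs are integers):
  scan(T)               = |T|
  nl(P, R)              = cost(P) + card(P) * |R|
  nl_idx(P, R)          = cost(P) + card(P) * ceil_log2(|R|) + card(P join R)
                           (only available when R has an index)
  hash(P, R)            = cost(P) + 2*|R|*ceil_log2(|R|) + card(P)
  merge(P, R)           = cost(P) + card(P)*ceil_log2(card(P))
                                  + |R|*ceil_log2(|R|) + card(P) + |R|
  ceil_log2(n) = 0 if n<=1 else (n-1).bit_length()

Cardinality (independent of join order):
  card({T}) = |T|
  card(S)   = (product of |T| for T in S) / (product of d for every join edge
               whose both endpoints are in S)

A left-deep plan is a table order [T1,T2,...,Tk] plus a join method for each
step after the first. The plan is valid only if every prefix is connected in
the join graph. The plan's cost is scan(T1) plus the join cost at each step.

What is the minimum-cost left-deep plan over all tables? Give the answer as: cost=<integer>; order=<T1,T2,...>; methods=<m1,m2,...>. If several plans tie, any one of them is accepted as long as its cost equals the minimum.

cost=1860; order=B,D,C,A; methods=nl_idx,nl_idx,hash

Selinger DP (subsets sized 1..n):
  {B}: scan cost=60, card=60
  {C}: scan cost=80, card=80
  {D}: scan cost=40, card=40
  {A}: scan cost=40, card=40
  {BC}: card=240; try (C,nl_idx)→720, (B,hash)→880, (C,merge)→1120, (B,merge)→1140, (C,hash)→1240, (C,nl)→4860 …(+1); best=720 via (C,nl_idx)
  {BD}: card=60; try (D,nl_idx)→480, (D,hash)→600, (B,merge)→740, (D,merge)→760, (B,hash)→800, (B,nl)→2440 …(+1); best=480 via (D,nl_idx)
  {AC}: card=320; try (C,nl_idx)→640, (A,hash)→640, (C,merge)→960, (A,merge)→1000, (C,hash)→1200, (C,nl)→3240 …(+1); best=640 via (C,nl_idx)
  {BCD}: card=240; try (C,nl_idx)→1140, (D,hash)→1440, (C,merge)→1540, (C,hash)→1660, (D,nl_idx)→2400, (D,merge)→3160 …(+2); best=1140 via (C,nl_idx)
  {ABC}: card=960; try (A,hash)→1440, (B,hash)→1680, (A,merge)→3160, (B,merge)→4260, (A,nl)→10320, (B,nl)→19840; best=1440 via (A,hash)
  {ABCD}: card=960; try (A,hash)→1860, (D,hash)→2880, (A,merge)→3580, (D,nl_idx)→8160, (A,nl)→10740, (D,merge)→12280 …(+1); best=1860 via (A,hash)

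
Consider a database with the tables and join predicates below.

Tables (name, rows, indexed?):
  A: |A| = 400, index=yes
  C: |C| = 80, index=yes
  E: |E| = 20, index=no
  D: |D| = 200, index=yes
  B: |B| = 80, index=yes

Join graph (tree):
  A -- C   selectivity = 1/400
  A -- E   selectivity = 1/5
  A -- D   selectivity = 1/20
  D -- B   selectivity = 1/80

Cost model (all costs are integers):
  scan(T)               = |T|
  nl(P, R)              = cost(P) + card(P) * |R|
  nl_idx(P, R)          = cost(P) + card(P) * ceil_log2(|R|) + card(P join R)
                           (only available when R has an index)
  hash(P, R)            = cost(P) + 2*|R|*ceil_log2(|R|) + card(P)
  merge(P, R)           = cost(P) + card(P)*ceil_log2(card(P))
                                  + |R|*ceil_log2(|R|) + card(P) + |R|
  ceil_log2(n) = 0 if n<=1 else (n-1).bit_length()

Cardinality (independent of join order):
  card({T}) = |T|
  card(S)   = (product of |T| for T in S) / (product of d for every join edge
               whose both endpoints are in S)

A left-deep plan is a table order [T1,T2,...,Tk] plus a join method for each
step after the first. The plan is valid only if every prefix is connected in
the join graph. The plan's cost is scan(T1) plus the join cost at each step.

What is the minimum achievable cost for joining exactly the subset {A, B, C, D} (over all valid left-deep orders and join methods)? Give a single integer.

Selinger DP over subsets of {A,B,C,D}:
  {A}: scan cost=400, card=400
  {C}: scan cost=80, card=80
  {D}: scan cost=200, card=200
  {B}: scan cost=80, card=80
  {AC}: card=80; try (A,nl_idx)→880, (C,hash)→1920, (C,nl_idx)→3280, (A,merge)→4720, (C,merge)→5040, (A,hash)→7360 …(+2); best=880 via (A,nl_idx)
  {AD}: card=4000; try (D,hash)→4000, (A,merge)→6000, (A,nl_idx)→6000, (D,merge)→6200, (D,nl_idx)→7600, (A,hash)→7600 …(+2); best=4000 via (D,hash)
  {BD}: card=200; try (D,nl_idx)→920, (B,hash)→1520, (B,nl_idx)→1800, (D,merge)→2520, (B,merge)→2640, (D,hash)→3360 …(+2); best=920 via (D,nl_idx)
  {ACD}: card=800; try (D,nl_idx)→2320, (D,merge)→3320, (D,hash)→4160, (C,hash)→9120, (D,nl)→16880, (C,nl_idx)→32800 …(+2); best=2320 via (D,nl_idx)
  {ABD}: card=4000; try (A,merge)→6720, (A,nl_idx)→6720, (A,hash)→8320, (B,hash)→9120, (B,nl_idx)→36000, (B,merge)→56640 …(+2); best=6720 via (A,merge)
  {ABCD}: card=800; try (B,hash)→4240, (B,nl_idx)→8720, (B,merge)→11760, (C,hash)→11840, (C,nl_idx)→35520, (C,merge)→59360 …(+2); best=4240 via (B,hash)

4240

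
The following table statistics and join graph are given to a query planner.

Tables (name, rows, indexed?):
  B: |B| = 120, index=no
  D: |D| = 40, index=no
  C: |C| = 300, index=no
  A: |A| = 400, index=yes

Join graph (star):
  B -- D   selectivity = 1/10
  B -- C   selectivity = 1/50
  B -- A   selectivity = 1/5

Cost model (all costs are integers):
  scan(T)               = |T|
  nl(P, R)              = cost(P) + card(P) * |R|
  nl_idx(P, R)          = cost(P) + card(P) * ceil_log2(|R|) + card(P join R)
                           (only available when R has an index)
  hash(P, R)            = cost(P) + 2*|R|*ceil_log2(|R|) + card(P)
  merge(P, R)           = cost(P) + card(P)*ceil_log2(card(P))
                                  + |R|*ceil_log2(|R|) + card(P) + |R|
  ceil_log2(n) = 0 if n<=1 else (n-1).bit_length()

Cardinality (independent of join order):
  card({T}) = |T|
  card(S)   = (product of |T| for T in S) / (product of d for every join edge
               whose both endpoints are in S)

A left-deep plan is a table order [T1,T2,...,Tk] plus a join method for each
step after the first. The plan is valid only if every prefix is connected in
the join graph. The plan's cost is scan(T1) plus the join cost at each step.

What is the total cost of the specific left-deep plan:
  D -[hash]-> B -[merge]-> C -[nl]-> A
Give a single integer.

1161560

step 1: scan D: cost=40, card=40
step 2: join B via hash
    card(P join B) = 40*120/(10) = 480
    cost = 40 + 2*120*7 + 40 = 1760
step 3: join C via merge
    card(P join C) = 480*300/(50) = 2880
    cost = 1760 + 480*9 + 300*9 + 480 + 300 = 9560
step 4: join A via nl
    card(P join A) = 2880*400/(5) = 230400
    cost = 9560 + 2880*400 = 1161560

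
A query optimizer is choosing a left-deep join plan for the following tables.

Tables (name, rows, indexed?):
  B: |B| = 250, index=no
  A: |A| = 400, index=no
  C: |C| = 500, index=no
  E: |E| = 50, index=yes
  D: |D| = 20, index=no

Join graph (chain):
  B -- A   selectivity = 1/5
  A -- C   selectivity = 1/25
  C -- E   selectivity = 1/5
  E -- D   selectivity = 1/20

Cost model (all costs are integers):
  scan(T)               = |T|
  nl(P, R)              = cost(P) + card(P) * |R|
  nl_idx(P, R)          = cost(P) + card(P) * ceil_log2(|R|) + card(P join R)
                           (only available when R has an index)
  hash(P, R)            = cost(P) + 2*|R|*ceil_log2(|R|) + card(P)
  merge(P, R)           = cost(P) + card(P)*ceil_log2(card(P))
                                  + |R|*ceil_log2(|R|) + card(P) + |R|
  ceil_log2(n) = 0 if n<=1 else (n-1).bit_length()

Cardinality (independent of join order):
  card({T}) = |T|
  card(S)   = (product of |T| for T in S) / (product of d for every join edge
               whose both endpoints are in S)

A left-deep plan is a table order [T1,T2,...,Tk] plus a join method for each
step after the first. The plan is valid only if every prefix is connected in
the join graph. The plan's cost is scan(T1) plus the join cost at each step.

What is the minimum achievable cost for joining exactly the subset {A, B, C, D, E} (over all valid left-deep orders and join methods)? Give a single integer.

Selinger DP over subsets of {A,B,C,D,E}:
  {B}: scan cost=250, card=250
  {A}: scan cost=400, card=400
  {C}: scan cost=500, card=500
  {E}: scan cost=50, card=50
  {D}: scan cost=20, card=20
  {AB}: card=20000; try (B,hash)→4800, (A,merge)→6500, (B,merge)→6650, (A,hash)→7700, (A,nl)→100250, (B,nl)→100400; best=4800 via (B,hash)
  {AC}: card=8000; try (A,hash)→8200, (C,merge)→9400, (A,merge)→9500, (C,hash)→9800, (C,nl)→200400, (A,nl)→200500; best=8200 via (A,hash)
  {CE}: card=5000; try (E,hash)→1600, (C,merge)→5400, (E,merge)→5850, (E,nl_idx)→8500, (C,hash)→9100, (C,nl)→25050 …(+1); best=1600 via (E,hash)
  {DE}: card=50; try (E,nl_idx)→190, (D,hash)→300, (E,merge)→490, (D,merge)→520, (E,hash)→640, (E,nl)→1020 …(+1); best=190 via (E,nl_idx)
  {ABC}: card=400000; try (B,hash)→20200, (C,hash)→33800, (B,merge)→122450, (C,merge)→329800, (B,nl)→2008200, (C,nl)→10004800; best=20200 via (B,hash)
  {ACE}: card=80000; try (A,hash)→13800, (E,hash)→16800, (A,merge)→75600, (E,merge)→120550, (E,nl_idx)→136200, (E,nl)→408200 …(+1); best=13800 via (A,hash)
  {CDE}: card=5000; try (C,merge)→5540, (D,hash)→6800, (C,hash)→9240, (C,nl)→25190, (D,merge)→71720, (D,nl)→101600; best=5540 via (C,merge)
  {ABCE}: card=4000000; try (B,hash)→97800, (E,hash)→420800, (B,merge)→1456050, (E,nl_idx)→6420200, (E,merge)→8020550, (B,nl)→20013800 …(+1); best=97800 via (B,hash)
  {ACDE}: card=80000; try (A,hash)→17740, (A,merge)→79540, (D,hash)→94000, (D,merge)→1453920, (D,nl)→1613800, (A,nl)→2005540; best=17740 via (A,hash)
  {ABCDE}: card=4000000; try (B,hash)→101740, (B,merge)→1459990, (D,hash)→4098000, (B,nl)→20017740, (D,nl)→80097800, (D,merge)→92097920; best=101740 via (B,hash)

101740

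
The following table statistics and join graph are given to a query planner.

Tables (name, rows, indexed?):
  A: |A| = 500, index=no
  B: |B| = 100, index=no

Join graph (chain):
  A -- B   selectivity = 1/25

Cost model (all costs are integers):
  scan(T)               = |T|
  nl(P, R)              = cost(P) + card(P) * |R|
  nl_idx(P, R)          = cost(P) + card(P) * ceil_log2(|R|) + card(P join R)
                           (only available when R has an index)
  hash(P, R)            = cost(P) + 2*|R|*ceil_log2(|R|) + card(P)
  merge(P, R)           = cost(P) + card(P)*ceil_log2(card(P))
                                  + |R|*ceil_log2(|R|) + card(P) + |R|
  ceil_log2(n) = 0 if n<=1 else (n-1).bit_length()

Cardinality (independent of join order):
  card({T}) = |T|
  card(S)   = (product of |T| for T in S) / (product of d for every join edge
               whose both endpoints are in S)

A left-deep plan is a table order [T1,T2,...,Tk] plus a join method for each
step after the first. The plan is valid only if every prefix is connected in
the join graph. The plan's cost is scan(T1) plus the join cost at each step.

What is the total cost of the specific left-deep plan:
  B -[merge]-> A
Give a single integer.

step 1: scan B: cost=100, card=100
step 2: join A via merge
    card(P join A) = 100*500/(25) = 2000
    cost = 100 + 100*7 + 500*9 + 100 + 500 = 5900

5900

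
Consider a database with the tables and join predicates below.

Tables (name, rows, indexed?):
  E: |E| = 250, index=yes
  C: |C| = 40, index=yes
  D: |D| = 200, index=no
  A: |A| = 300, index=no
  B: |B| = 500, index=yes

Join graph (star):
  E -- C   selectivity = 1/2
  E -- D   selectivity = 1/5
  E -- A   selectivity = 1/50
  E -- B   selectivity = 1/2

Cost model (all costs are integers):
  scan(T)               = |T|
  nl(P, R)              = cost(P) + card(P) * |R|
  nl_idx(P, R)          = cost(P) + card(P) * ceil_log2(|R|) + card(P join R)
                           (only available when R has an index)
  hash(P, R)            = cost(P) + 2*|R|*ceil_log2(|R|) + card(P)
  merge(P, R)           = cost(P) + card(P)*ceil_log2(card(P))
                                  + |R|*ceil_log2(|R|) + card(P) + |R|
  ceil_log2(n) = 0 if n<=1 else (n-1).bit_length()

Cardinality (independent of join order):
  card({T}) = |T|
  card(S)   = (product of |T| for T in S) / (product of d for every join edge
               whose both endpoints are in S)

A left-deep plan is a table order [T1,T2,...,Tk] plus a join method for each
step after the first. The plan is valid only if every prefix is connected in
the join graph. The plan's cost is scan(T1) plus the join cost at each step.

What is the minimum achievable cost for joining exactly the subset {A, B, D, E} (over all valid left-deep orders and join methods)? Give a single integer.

Selinger DP over subsets of {A,B,D,E}:
  {E}: scan cost=250, card=250
  {D}: scan cost=200, card=200
  {A}: scan cost=300, card=300
  {B}: scan cost=500, card=500
  {DE}: card=10000; try (D,hash)→3700, (E,merge)→4250, (D,merge)→4300, (E,hash)→4400, (E,nl_idx)→11800, (E,nl)→50200 …(+1); best=3700 via (D,hash)
  {AE}: card=1500; try (E,nl_idx)→4200, (E,hash)→4600, (A,merge)→5500, (E,merge)→5550, (A,hash)→5900, (A,nl)→75250 …(+1); best=4200 via (E,nl_idx)
  {BE}: card=62500; try (E,hash)→5000, (B,merge)→7500, (E,merge)→7750, (B,hash)→9500, (B,nl_idx)→65000, (E,nl_idx)→67000 …(+2); best=5000 via (E,hash)
  {ADE}: card=60000; try (D,hash)→8900, (A,hash)→19100, (D,merge)→24000, (A,merge)→156700, (D,nl)→304200, (A,nl)→3003700; best=8900 via (D,hash)
  {BDE}: card=2500000; try (B,hash)→22700, (D,hash)→70700, (B,merge)→158700, (D,merge)→1069300, (B,nl_idx)→2593700, (B,nl)→5003700 …(+1); best=22700 via (B,hash)
  {ABE}: card=375000; try (B,hash)→14700, (B,merge)→27200, (A,hash)→72900, (B,nl_idx)→392700, (B,nl)→754200, (A,merge)→1070500 …(+1); best=14700 via (B,hash)
  {ABDE}: card=15000000; try (B,hash)→77900, (D,hash)→392900, (B,merge)→1033900, (A,hash)→2528100, (D,merge)→7516500, (B,nl_idx)→15548900 …(+4); best=77900 via (B,hash)

77900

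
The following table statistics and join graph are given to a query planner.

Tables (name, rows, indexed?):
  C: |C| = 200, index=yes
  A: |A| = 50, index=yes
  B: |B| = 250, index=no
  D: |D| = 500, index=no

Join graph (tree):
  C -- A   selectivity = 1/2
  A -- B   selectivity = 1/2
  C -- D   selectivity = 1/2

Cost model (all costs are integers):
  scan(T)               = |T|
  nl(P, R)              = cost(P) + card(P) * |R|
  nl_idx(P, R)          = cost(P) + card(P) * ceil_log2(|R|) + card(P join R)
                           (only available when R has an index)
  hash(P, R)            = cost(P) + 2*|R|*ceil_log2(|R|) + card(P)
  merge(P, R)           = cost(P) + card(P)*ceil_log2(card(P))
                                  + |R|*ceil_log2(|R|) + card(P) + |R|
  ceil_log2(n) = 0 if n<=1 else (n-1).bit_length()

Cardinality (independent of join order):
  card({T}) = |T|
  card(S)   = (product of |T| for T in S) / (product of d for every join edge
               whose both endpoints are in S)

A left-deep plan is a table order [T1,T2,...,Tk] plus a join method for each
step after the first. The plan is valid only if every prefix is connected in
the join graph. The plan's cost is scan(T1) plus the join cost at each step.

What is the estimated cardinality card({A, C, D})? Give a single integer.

1250000

Tables in S: A(50), C(200), D(500)
Edges inside S: C-A(d=2), C-D(d=2)
numerator = 50 * 200 * 500 = 5000000
denominator = 2 * 2 = 4
card(S) = 5000000 / 4 = 1250000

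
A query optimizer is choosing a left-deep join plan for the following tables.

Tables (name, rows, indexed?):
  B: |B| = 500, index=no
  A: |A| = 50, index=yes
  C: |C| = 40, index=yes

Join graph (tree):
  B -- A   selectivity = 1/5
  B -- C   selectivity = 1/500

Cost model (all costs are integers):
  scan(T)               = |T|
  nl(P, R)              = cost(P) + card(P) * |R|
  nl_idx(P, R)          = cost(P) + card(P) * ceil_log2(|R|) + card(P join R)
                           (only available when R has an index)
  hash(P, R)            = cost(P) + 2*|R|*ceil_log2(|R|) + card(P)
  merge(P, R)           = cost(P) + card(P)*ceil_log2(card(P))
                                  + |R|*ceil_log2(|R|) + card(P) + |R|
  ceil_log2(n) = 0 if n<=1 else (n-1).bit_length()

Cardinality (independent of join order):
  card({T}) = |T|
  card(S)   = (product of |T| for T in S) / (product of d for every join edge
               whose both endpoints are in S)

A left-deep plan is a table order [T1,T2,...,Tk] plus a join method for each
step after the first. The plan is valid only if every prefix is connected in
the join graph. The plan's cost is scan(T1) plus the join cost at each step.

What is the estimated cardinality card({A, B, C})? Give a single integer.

400

Tables in S: A(50), B(500), C(40)
Edges inside S: B-A(d=5), B-C(d=500)
numerator = 50 * 500 * 40 = 1000000
denominator = 5 * 500 = 2500
card(S) = 1000000 / 2500 = 400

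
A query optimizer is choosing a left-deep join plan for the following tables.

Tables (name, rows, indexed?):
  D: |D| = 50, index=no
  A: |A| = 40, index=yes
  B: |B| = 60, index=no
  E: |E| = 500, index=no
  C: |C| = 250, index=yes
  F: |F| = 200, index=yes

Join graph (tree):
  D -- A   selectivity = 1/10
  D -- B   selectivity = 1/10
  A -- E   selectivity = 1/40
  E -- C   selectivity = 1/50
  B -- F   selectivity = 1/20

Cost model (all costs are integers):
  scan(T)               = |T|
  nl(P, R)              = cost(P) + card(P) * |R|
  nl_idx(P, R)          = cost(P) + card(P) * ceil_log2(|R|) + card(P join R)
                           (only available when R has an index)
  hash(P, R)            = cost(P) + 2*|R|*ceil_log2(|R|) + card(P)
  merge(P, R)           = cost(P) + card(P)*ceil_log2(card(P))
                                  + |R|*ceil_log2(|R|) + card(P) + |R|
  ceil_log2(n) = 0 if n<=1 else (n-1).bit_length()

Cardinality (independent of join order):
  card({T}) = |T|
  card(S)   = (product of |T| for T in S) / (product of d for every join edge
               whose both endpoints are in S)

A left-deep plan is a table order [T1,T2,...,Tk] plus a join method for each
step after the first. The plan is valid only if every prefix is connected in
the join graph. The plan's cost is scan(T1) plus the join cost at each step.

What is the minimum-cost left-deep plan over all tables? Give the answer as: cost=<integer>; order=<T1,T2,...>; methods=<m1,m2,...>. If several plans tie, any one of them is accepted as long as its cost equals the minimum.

Selinger DP (subsets sized 1..n):
  {D}: scan cost=50, card=50
  {A}: scan cost=40, card=40
  {B}: scan cost=60, card=60
  {E}: scan cost=500, card=500
  {C}: scan cost=250, card=250
  {F}: scan cost=200, card=200
  {AD}: card=200; try (A,nl_idx)→550, (A,hash)→580, (D,merge)→670, (D,hash)→680, (A,merge)→680, (D,nl)→2040 …(+1); best=550 via (A,nl_idx)
  {BD}: card=300; try (D,hash)→720, (B,hash)→820, (B,merge)→820, (D,merge)→830, (B,nl)→3050, (D,nl)→3060; best=720 via (D,hash)
  {AE}: card=500; try (A,hash)→1480, (A,nl_idx)→4000, (E,merge)→5320, (A,merge)→5780, (E,hash)→9080, (E,nl)→20040 …(+1); best=1480 via (A,hash)
  {BF}: card=600; try (B,hash)→1120, (F,nl_idx)→1140, (F,merge)→2280, (B,merge)→2420, (F,hash)→3320, (F,nl)→12060 …(+1); best=1120 via (B,hash)
  {CE}: card=2500; try (C,hash)→5000, (C,nl_idx)→7000, (E,merge)→7500, (C,merge)→7750, (E,hash)→9500, (E,nl)→125250 …(+1); best=5000 via (C,hash)
  {ABD}: card=1200; try (B,hash)→1470, (A,hash)→1500, (B,merge)→2770, (A,nl_idx)→3720, (A,merge)→4000, (B,nl)→12550 …(+1); best=1470 via (B,hash)
  {ADE}: card=2500; try (D,hash)→2580, (D,merge)→6830, (E,merge)→7350, (E,hash)→9750, (D,nl)→26480, (E,nl)→100550; best=2580 via (D,hash)
  {BDF}: card=3000; try (D,hash)→2320, (F,hash)→4220, (F,merge)→5520, (F,nl_idx)→6120, (D,merge)→8070, (D,nl)→31120 …(+1); best=2320 via (D,hash)
  {ACE}: card=2500; try (C,hash)→5980, (C,nl_idx)→7980, (A,hash)→7980, (C,merge)→8730, (A,nl_idx)→22500, (A,merge)→37780 …(+2); best=5980 via (C,hash)
  {ABDE}: card=15000; try (B,hash)→5800, (E,hash)→11670, (E,merge)→20870, (B,merge)→35500, (B,nl)→152580, (E,nl)→601470; best=5800 via (B,hash)
  {ABDF}: card=12000; try (A,hash)→5800, (F,hash)→5870, (F,merge)→17670, (F,nl_idx)→23070, (A,nl_idx)→32320, (A,merge)→41600 …(+2); best=5800 via (A,hash)
  {ACDE}: card=12500; try (D,hash)→9080, (C,hash)→9080, (C,nl_idx)→35080, (C,merge)→37330, (D,merge)→38830, (D,nl)→130980 …(+1); best=9080 via (D,hash)
  {ABCDE}: card=75000; try (B,hash)→22300, (C,hash)→24800, (B,merge)→197000, (C,nl_idx)→200800, (C,merge)→233050, (B,nl)→759080 …(+1); best=22300 via (B,hash)
  {ABDEF}: card=150000; try (F,hash)→24000, (E,hash)→26800, (E,merge)→190800, (F,merge)→232600, (F,nl_idx)→275800, (F,nl)→3005800 …(+1); best=24000 via (F,hash)
  {ABCDEF}: card=750000; try (F,hash)→100500, (C,hash)→178000, (F,nl_idx)→1372300, (F,merge)→1374100, (C,nl_idx)→1974000, (C,merge)→2876250 …(+2); best=100500 via (F,hash)

cost=100500; order=E,A,C,D,B,F; methods=hash,hash,hash,hash,hash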